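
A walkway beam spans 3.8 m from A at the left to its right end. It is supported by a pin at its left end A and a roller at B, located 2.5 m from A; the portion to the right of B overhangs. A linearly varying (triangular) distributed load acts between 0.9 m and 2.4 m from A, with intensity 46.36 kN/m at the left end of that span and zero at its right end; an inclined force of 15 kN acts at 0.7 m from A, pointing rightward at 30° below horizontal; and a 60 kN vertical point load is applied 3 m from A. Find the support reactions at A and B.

Resultant of the triangular load: ½ × 46.36 × 1.5 = 34.77 kN, acting at 1.4 m from A (one-third of the span from the peak).
ΣM about A: B_y·2.5 − (½·46.36·1.5)·1.4 − 15·sin30°·0.7 − 60·3 = 0 → B_y = 233.928/2.5 = 93.5712 ≈ 93.57 kN.
ΣF_y = 0: A_y + 93.5712 − ½·46.36·1.5 − 15·sin30° − 60 = 0 → A_y = 8.699 kN.
ΣF_x = 0: A_x + 15·cos30° = 0 → A_x = -12.99 kN.

A_x = -12.99 kN, A_y = 8.699 kN, B_y = 93.57 kN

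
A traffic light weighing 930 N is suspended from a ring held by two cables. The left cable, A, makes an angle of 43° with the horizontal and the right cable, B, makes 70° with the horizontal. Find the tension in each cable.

T_A = 345.5 N, T_B = 738.9 N

ΣF_x = 0: −T_A·cos43° + T_B·cos70° = 0 → T_B = 2.13834·T_A.
ΣF_y = 0: T_A·sin43° + T_B·sin70° = 930.
Substitute: T_A·(0.681998 + 2.13834·0.939693) = 930 → T_A = 345.547 ≈ 345.5 N.
Then T_B = 2.13834 × 345.547 = 738.9 N.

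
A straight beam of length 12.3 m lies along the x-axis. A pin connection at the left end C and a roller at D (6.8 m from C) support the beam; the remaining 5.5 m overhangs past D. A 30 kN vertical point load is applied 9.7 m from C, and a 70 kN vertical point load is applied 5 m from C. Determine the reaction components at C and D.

C_x = 0, C_y = 5.735 kN, D_y = 94.26 kN

Taking moments about C: D_y·6.8 − 30·9.7 − 70·5 = 0 → D_y = 641/6.8 = 94.2647 ≈ 94.26 kN.
ΣF_y = 0: C_y + 94.2647 − 30 − 70 = 0 → C_y = 5.735 kN.
ΣF_x = 0: no horizontal applied forces, so C_x = 0.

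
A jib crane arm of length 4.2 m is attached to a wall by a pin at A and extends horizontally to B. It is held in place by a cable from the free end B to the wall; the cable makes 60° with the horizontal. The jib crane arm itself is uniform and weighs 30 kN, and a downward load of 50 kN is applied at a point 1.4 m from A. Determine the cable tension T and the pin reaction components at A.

ΣM about A: T·sin60°·4.2 − 30·2.1 − 50·1.4 = 0 → T = 133/(4.2·0.866025) = 36.5655 ≈ 36.57 kN.
ΣF_x = 0: A_x − T·cos60° = 0 → A_x = 36.5655 × 0.5 = 18.28 kN.
ΣF_y = 0: A_y + T·sin60° − 30 − 50 = 0 → A_y = 80 − 36.5655 × 0.866025 = 48.33 kN.

T = 36.57 kN, A_x = 18.28 kN, A_y = 48.33 kN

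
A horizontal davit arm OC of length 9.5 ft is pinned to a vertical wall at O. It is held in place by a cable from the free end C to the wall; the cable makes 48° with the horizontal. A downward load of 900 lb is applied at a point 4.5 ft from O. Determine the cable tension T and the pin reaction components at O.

ΣM about O: T·sin48°·9.5 − 900·4.5 = 0 → T = 4050/(9.5·0.743145) = 573.664 ≈ 573.7 lb.
ΣF_x = 0: O_x − T·cos48° = 0 → O_x = 573.664 × 0.669131 = 383.9 lb.
ΣF_y = 0: O_y + T·sin48° − 900 = 0 → O_y = 900 − 573.664 × 0.743145 = 473.7 lb.

T = 573.7 lb, O_x = 383.9 lb, O_y = 473.7 lb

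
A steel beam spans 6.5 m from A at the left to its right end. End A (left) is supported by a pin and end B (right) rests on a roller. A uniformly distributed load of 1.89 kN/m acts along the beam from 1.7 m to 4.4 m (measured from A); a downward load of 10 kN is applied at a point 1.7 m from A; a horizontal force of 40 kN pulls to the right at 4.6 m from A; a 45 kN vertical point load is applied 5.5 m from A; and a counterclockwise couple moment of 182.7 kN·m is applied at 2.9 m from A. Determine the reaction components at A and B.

Resultant of the distributed load: 1.89 × 2.7 = 5.103 kN at 3.05 m from A.
Taking moments about A: B_y·6.5 − (1.89·2.7)·3.05 − 10·1.7 − 45·5.5 + 182.7 = 0 → B_y = 97.36415/6.5 = 14.9791 ≈ 14.98 kN.
ΣF_y = 0: A_y + 14.9791 − 1.89·2.7 − 10 − 45 = 0 → A_y = 45.12 kN.
ΣF_x = 0: A_x + 40 = 0 → A_x = -40.00 kN.

A_x = -40.00 kN, A_y = 45.12 kN, B_y = 14.98 kN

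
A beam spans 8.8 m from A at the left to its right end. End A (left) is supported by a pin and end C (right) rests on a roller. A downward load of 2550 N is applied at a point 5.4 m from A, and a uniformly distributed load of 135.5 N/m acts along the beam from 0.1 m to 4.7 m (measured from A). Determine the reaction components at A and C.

Resultant of the distributed load: 135.5 × 4.6 = 623.3 N at 2.4 m from A.
Moments about A: C_y·8.8 − 2550·5.4 − (135.5·4.6)·2.4 = 0 → C_y = 15265.92/8.8 = 1734.76 ≈ 1735 N.
ΣF_y = 0: A_y + 1734.76 − 2550 − 135.5·4.6 = 0 → A_y = 1439 N.
ΣF_x = 0: no horizontal applied forces, so A_x = 0.

A_x = 0, A_y = 1439 N, C_y = 1735 N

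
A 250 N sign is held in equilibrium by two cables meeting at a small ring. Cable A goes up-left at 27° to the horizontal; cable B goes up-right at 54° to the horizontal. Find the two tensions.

T_A = 148.8 N, T_B = 225.5 N

ΣF_x = 0: −T_A·cos27° + T_B·cos54° = 0 → T_B = 1.51587·T_A.
ΣF_y = 0: T_A·sin27° + T_B·sin54° = 250.
Substitute: T_A·(0.45399 + 1.51587·0.809017) = 250 → T_A = 148.778 ≈ 148.8 N.
Then T_B = 1.51587 × 148.778 = 225.5 N.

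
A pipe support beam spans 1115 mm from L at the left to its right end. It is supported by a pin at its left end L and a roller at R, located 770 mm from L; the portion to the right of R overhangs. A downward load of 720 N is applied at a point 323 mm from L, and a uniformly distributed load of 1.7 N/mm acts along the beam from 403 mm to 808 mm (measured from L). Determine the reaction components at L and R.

L_x = 0, L_y = 565.1 N, R_y = 843.4 N

Resultant of the distributed load: 1.7 × 405 = 688.5 N at 605.5 mm from L.
Taking moments about L: R_y·770 − 720·323 − (1.7·405)·605.5 = 0 → R_y = 649446.75/770 = 843.437 ≈ 843.4 N.
ΣF_y = 0: L_y + 843.437 − 720 − 1.7·405 = 0 → L_y = 565.1 N.
ΣF_x = 0: no horizontal applied forces, so L_x = 0.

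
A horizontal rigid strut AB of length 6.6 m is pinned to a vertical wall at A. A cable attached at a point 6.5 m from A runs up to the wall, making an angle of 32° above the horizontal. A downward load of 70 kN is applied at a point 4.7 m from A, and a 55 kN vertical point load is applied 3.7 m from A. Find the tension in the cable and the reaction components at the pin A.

ΣM about A: T·sin32°·6.5 − 70·4.7 − 55·3.7 = 0 → T = 532.5/(6.5·0.529919) = 154.595 ≈ 154.6 kN.
ΣF_x = 0: A_x − T·cos32° = 0 → A_x = 154.595 × 0.848048 = 131.1 kN.
ΣF_y = 0: A_y + T·sin32° − 70 − 55 = 0 → A_y = 125 − 154.595 × 0.529919 = 43.08 kN.

T = 154.6 kN, A_x = 131.1 kN, A_y = 43.08 kN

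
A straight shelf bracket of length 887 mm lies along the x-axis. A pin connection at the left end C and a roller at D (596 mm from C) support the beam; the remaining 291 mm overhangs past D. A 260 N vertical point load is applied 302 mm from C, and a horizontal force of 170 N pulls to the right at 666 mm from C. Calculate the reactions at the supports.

C_x = -170.0 N, C_y = 128.3 N, D_y = 131.7 N

ΣM about C: D_y·596 − 260·302 = 0 → D_y = 78520/596 = 131.745 ≈ 131.7 N.
ΣF_y = 0: C_y + 131.745 − 260 = 0 → C_y = 128.3 N.
ΣF_x = 0: C_x + 170 = 0 → C_x = -170.0 N.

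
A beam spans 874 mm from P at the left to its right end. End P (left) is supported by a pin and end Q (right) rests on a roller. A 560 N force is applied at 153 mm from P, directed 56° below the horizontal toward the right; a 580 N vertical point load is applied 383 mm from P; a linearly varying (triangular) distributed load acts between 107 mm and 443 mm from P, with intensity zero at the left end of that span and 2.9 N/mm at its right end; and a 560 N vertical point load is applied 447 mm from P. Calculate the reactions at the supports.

Resultant of the triangular load: ½ × 2.9 × 336 = 487.2 N, acting at 331 mm from P (one-third of the span from the peak).
ΣM about P: Q_y·874 − 560·sin56°·153 − 580·383 − (½·2.9·336)·331 − 560·447 = 0 → Q_y = 704755/874 = 806.356 ≈ 806.4 N.
ΣF_y = 0: P_y + 806.356 − 560·sin56° − 580 − ½·2.9·336 − 560 = 0 → P_y = 1285 N.
ΣF_x = 0: P_x + 560·cos56° = 0 → P_x = -313.1 N.

P_x = -313.1 N, P_y = 1285 N, Q_y = 806.4 N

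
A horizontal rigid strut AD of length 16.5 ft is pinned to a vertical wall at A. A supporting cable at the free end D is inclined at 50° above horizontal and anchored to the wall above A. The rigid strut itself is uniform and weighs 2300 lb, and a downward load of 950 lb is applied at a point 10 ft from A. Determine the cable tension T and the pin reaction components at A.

ΣM about A: T·sin50°·16.5 − 2300·8.25 − 950·10 = 0 → T = 28475/(16.5·0.766044) = 2252.82 ≈ 2253 lb.
ΣF_x = 0: A_x − T·cos50° = 0 → A_x = 2252.82 × 0.642788 = 1448 lb.
ΣF_y = 0: A_y + T·sin50° − 2300 − 950 = 0 → A_y = 3250 − 2252.82 × 0.766044 = 1524 lb.

T = 2253 lb, A_x = 1448 lb, A_y = 1524 lb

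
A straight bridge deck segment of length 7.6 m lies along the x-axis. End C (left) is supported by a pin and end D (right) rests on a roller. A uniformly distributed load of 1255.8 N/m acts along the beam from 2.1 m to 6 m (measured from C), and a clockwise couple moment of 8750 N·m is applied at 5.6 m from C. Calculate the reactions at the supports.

C_x = 0, C_y = 1136 N, D_y = 3761 N

Resultant of the distributed load: 1255.8 × 3.9 = 4897.62 N at 4.05 m from C.
Taking moments about C: D_y·7.6 − (1255.8·3.9)·4.05 − 8750 = 0 → D_y = 28585.361/7.6 = 3761.23 ≈ 3761 N.
ΣF_y = 0: C_y + 3761.23 − 1255.8·3.9 = 0 → C_y = 1136 N.
ΣF_x = 0: no horizontal applied forces, so C_x = 0.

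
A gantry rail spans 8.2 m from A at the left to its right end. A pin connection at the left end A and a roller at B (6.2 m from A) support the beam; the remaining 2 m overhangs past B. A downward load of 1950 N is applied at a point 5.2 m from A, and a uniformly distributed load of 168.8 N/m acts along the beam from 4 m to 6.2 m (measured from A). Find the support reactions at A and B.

Resultant of the distributed load: 168.8 × 2.2 = 371.36 N at 5.1 m from A.
Moments about A: B_y·6.2 − 1950·5.2 − (168.8·2.2)·5.1 = 0 → B_y = 12033.936/6.2 = 1940.96 ≈ 1941 N.
ΣF_y = 0: A_y + 1940.96 − 1950 − 168.8·2.2 = 0 → A_y = 380.4 N.
ΣF_x = 0: no horizontal applied forces, so A_x = 0.

A_x = 0, A_y = 380.4 N, B_y = 1941 N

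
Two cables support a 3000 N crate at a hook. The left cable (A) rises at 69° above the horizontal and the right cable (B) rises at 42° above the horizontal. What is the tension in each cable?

ΣF_x = 0: −T_A·cos69° + T_B·cos42° = 0 → T_B = 0.482232·T_A.
ΣF_y = 0: T_A·sin69° + T_B·sin42° = 3000.
Substitute: T_A·(0.93358 + 0.482232·0.669131) = 3000 → T_A = 2388.05 ≈ 2388 N.
Then T_B = 0.482232 × 2388.05 = 1152 N.

T_A = 2388 N, T_B = 1152 N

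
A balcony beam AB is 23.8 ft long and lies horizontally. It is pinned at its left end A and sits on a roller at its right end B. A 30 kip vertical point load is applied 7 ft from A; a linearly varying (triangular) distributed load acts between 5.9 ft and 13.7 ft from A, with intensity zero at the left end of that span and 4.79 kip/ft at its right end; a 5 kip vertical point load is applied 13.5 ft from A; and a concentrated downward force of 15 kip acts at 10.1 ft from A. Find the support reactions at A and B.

Resultant of the triangular load: ½ × 4.79 × 7.8 = 18.681 kip, acting at 11.1 ft from A (one-third of the span from the peak).
ΣM about A: B_y·23.8 − 30·7 − (½·4.79·7.8)·11.1 − 5·13.5 − 15·10.1 = 0 → B_y = 636.3591/23.8 = 26.7378 ≈ 26.74 kip.
ΣF_y = 0: A_y + 26.7378 − 30 − ½·4.79·7.8 − 5 − 15 = 0 → A_y = 41.94 kip.
ΣF_x = 0: no horizontal applied forces, so A_x = 0.

A_x = 0, A_y = 41.94 kip, B_y = 26.74 kip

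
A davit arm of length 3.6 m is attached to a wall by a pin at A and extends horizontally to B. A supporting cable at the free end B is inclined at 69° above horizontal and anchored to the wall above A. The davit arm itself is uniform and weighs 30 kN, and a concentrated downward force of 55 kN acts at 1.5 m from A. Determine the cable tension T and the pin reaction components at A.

ΣM about A: T·sin69°·3.6 − 30·1.8 − 55·1.5 = 0 → T = 136.5/(3.6·0.93358) = 40.6143 ≈ 40.61 kN.
ΣF_x = 0: A_x − T·cos69° = 0 → A_x = 40.6143 × 0.358368 = 14.55 kN.
ΣF_y = 0: A_y + T·sin69° − 30 − 55 = 0 → A_y = 85 − 40.6143 × 0.93358 = 47.08 kN.

T = 40.61 kN, A_x = 14.55 kN, A_y = 47.08 kN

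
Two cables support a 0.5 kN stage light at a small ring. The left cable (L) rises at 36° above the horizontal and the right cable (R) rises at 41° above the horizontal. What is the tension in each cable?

ΣF_x = 0: −T_L·cos36° + T_R·cos41° = 0 → T_R = 1.07196·T_L.
ΣF_y = 0: T_L·sin36° + T_R·sin41° = 0.5.
Substitute: T_L·(0.587785 + 1.07196·0.656059) = 0.5 → T_L = 0.38728 ≈ 0.3873 kN.
Then T_R = 1.07196 × 0.38728 = 0.4151 kN.

T_L = 0.3873 kN, T_R = 0.4151 kN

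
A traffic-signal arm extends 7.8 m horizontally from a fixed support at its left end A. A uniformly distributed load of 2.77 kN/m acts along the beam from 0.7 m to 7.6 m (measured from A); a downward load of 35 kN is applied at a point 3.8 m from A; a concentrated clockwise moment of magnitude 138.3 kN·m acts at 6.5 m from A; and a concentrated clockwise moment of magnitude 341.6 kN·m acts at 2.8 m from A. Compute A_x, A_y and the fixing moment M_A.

Resultant of the distributed load: 2.77 × 6.9 = 19.113 kN at 4.15 m from A.
ΣF_x = 0: A_x = 0.
ΣF_y = 0: A_y − 2.77·6.9 − 35 = 0 → A_y = 54.11 kN.
ΣM about A: M_A − (2.77·6.9)·4.15 − 35·3.8 − 138.3 − 341.6 = 0 → M_A = 692.2 kN·m.

A_x = 0, A_y = 54.11 kN, M_A = 692.2 kN·m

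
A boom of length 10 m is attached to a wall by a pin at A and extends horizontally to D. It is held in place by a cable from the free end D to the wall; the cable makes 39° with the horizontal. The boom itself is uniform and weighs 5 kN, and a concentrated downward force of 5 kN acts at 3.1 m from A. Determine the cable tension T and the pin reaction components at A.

ΣM about A: T·sin39°·10 − 5·5 − 5·3.1 = 0 → T = 40.5/(10·0.62932) = 6.43552 ≈ 6.436 kN.
ΣF_x = 0: A_x − T·cos39° = 0 → A_x = 6.43552 × 0.777146 = 5.001 kN.
ΣF_y = 0: A_y + T·sin39° − 5 − 5 = 0 → A_y = 10 − 6.43552 × 0.62932 = 5.950 kN.

T = 6.436 kN, A_x = 5.001 kN, A_y = 5.950 kN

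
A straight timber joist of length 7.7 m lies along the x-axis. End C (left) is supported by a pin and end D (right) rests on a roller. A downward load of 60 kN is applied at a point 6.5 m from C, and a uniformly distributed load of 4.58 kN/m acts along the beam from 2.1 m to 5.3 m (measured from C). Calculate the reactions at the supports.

Resultant of the distributed load: 4.58 × 3.2 = 14.656 kN at 3.7 m from C.
Moments about C: D_y·7.7 − 60·6.5 − (4.58·3.2)·3.7 = 0 → D_y = 444.2272/7.7 = 57.6918 ≈ 57.69 kN.
ΣF_y = 0: C_y + 57.6918 − 60 − 4.58·3.2 = 0 → C_y = 16.96 kN.
ΣF_x = 0: no horizontal applied forces, so C_x = 0.

C_x = 0, C_y = 16.96 kN, D_y = 57.69 kN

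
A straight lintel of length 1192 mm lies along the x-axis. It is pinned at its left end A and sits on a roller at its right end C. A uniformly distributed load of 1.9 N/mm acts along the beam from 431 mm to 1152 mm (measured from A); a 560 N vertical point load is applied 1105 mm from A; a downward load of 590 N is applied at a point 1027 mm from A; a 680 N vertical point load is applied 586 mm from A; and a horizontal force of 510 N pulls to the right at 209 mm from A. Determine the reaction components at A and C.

Resultant of the distributed load: 1.9 × 721 = 1369.9 N at 791.5 mm from A.
Moments about A: C_y·1192 − (1.9·721)·791.5 − 560·1105 − 590·1027 − 680·586 = 0 → C_y = 2707485.85/1192 = 2271.38 ≈ 2271 N.
ΣF_y = 0: A_y + 2271.38 − 1.9·721 − 560 − 590 − 680 = 0 → A_y = 928.5 N.
ΣF_x = 0: A_x + 510 = 0 → A_x = -510.0 N.

A_x = -510.0 N, A_y = 928.5 N, C_y = 2271 N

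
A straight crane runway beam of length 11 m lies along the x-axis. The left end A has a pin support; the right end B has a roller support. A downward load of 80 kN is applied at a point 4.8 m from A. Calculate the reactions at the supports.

A_x = 0, A_y = 45.09 kN, B_y = 34.91 kN

Moments about A: B_y·11 − 80·4.8 = 0 → B_y = 384/11 = 34.9091 ≈ 34.91 kN.
ΣF_y = 0: A_y + 34.9091 − 80 = 0 → A_y = 45.09 kN.
ΣF_x = 0: no horizontal applied forces, so A_x = 0.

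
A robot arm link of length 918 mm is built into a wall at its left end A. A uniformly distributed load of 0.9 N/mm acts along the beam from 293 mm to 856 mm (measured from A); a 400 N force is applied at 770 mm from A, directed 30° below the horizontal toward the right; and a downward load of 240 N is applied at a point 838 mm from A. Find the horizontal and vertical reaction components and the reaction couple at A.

Resultant of the distributed load: 0.9 × 563 = 506.7 N at 574.5 mm from A.
ΣF_x = 0: A_x + 400·cos30° = 0 → A_x = -346.4 N.
ΣF_y = 0: A_y − 0.9·563 − 400·sin30° − 240 = 0 → A_y = 946.7 N.
ΣM about A: M_A − (0.9·563)·574.5 − 400·sin30°·770 − 240·838 = 0 → M_A = 646200 N·mm.

A_x = -346.4 N, A_y = 946.7 N, M_A = 646200 N·mm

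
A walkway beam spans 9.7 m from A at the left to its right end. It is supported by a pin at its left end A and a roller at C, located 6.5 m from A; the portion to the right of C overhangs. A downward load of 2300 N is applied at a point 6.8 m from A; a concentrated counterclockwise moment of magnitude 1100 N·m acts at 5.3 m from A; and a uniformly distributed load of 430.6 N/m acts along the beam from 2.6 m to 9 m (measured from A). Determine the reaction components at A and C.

A_x = 0, A_y = 359.9 N, C_y = 4696 N

Resultant of the distributed load: 430.6 × 6.4 = 2755.84 N at 5.8 m from A.
ΣM about A: C_y·6.5 − 2300·6.8 + 1100 − (430.6·6.4)·5.8 = 0 → C_y = 30523.872/6.5 = 4695.98 ≈ 4696 N.
ΣF_y = 0: A_y + 4695.98 − 2300 − 430.6·6.4 = 0 → A_y = 359.9 N.
ΣF_x = 0: no horizontal applied forces, so A_x = 0.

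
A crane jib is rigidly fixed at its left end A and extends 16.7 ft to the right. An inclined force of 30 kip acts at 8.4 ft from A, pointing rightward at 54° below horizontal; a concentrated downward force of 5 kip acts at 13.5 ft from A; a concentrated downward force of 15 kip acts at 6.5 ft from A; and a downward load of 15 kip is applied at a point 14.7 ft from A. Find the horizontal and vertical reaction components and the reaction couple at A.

ΣF_x = 0: A_x + 30·cos54° = 0 → A_x = -17.63 kip.
ΣF_y = 0: A_y − 30·sin54° − 5 − 15 − 15 = 0 → A_y = 59.27 kip.
ΣM about A: M_A − 30·sin54°·8.4 − 5·13.5 − 15·6.5 − 15·14.7 = 0 → M_A = 589.4 kip·ft.

A_x = -17.63 kip, A_y = 59.27 kip, M_A = 589.4 kip·ft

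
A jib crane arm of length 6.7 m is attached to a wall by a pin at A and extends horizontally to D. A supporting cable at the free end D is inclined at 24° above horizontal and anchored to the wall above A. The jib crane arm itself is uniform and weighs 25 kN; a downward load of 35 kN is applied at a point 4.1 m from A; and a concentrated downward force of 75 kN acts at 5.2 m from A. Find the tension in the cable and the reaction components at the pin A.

T = 226.5 kN, A_x = 206.9 kN, A_y = 42.87 kN

ΣM about A: T·sin24°·6.7 − 25·3.35 − 35·4.1 − 75·5.2 = 0 → T = 617.25/(6.7·0.406737) = 226.502 ≈ 226.5 kN.
ΣF_x = 0: A_x − T·cos24° = 0 → A_x = 226.502 × 0.913545 = 206.9 kN.
ΣF_y = 0: A_y + T·sin24° − 25 − 35 − 75 = 0 → A_y = 135 − 226.502 × 0.406737 = 42.87 kN.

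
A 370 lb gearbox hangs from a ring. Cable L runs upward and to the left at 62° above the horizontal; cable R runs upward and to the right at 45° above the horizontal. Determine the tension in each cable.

T_L = 273.6 lb, T_R = 181.6 lb

ΣF_x = 0: −T_L·cos62° + T_R·cos45° = 0 → T_R = 0.663933·T_L.
ΣF_y = 0: T_L·sin62° + T_R·sin45° = 370.
Substitute: T_L·(0.882948 + 0.663933·0.707107) = 370 → T_L = 273.584 ≈ 273.6 lb.
Then T_R = 0.663933 × 273.584 = 181.6 lb.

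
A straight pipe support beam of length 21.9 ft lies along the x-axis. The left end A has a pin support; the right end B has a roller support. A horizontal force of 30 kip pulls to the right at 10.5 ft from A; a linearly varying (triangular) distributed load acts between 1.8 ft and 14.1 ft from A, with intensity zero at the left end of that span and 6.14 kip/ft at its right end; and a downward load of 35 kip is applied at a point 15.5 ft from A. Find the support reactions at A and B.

Resultant of the triangular load: ½ × 6.14 × 12.3 = 37.761 kip, acting at 10 ft from A (one-third of the span from the peak).
ΣM about A: B_y·21.9 − (½·6.14·12.3)·10 − 35·15.5 = 0 → B_y = 920.11/21.9 = 42.0142 ≈ 42.01 kip.
ΣF_y = 0: A_y + 42.0142 − ½·6.14·12.3 − 35 = 0 → A_y = 30.75 kip.
ΣF_x = 0: A_x + 30 = 0 → A_x = -30.00 kip.

A_x = -30.00 kip, A_y = 30.75 kip, B_y = 42.01 kip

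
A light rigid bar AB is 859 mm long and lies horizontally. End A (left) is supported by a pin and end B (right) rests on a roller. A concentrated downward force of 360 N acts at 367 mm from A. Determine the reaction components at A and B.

A_x = 0, A_y = 206.2 N, B_y = 153.8 N

ΣM about A: B_y·859 − 360·367 = 0 → B_y = 132120/859 = 153.807 ≈ 153.8 N.
ΣF_y = 0: A_y + 153.807 − 360 = 0 → A_y = 206.2 N.
ΣF_x = 0: no horizontal applied forces, so A_x = 0.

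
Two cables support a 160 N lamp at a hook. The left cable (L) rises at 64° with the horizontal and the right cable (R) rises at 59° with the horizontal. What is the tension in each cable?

ΣF_x = 0: −T_L·cos64° + T_R·cos59° = 0 → T_R = 0.851143·T_L.
ΣF_y = 0: T_L·sin64° + T_R·sin59° = 160.
Substitute: T_L·(0.898794 + 0.851143·0.857167) = 160 → T_L = 98.258 ≈ 98.26 N.
Then T_R = 0.851143 × 98.258 = 83.63 N.

T_L = 98.26 N, T_R = 83.63 N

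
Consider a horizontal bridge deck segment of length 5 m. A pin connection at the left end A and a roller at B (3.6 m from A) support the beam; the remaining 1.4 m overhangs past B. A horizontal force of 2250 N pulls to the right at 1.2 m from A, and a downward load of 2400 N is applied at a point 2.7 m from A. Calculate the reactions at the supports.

A_x = -2250 N, A_y = 600.0 N, B_y = 1800 N

Moments about A: B_y·3.6 − 2400·2.7 = 0 → B_y = 6480/3.6 = 1800 N.
ΣF_y = 0: A_y + 1800 − 2400 = 0 → A_y = 600.0 N.
ΣF_x = 0: A_x + 2250 = 0 → A_x = -2250 N.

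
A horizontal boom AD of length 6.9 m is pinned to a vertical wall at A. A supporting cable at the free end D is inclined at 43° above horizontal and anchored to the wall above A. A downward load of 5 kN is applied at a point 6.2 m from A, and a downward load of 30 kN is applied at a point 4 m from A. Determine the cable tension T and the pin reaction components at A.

T = 32.09 kN, A_x = 23.47 kN, A_y = 13.12 kN

ΣM about A: T·sin43°·6.9 − 5·6.2 − 30·4 = 0 → T = 151/(6.9·0.681998) = 32.0882 ≈ 32.09 kN.
ΣF_x = 0: A_x − T·cos43° = 0 → A_x = 32.0882 × 0.731354 = 23.47 kN.
ΣF_y = 0: A_y + T·sin43° − 5 − 30 = 0 → A_y = 35 − 32.0882 × 0.681998 = 13.12 kN.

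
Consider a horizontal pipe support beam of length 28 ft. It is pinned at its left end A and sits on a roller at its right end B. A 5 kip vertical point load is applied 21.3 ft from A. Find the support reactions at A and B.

A_x = 0, A_y = 1.196 kip, B_y = 3.804 kip

Taking moments about A: B_y·28 − 5·21.3 = 0 → B_y = 106.5/28 = 3.80357 ≈ 3.804 kip.
ΣF_y = 0: A_y + 3.80357 − 5 = 0 → A_y = 1.196 kip.
ΣF_x = 0: no horizontal applied forces, so A_x = 0.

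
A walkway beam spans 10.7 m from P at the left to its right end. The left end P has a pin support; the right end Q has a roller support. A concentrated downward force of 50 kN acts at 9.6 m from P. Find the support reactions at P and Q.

P_x = 0, P_y = 5.140 kN, Q_y = 44.86 kN

Taking moments about P: Q_y·10.7 − 50·9.6 = 0 → Q_y = 480/10.7 = 44.8598 ≈ 44.86 kN.
ΣF_y = 0: P_y + 44.8598 − 50 = 0 → P_y = 5.140 kN.
ΣF_x = 0: no horizontal applied forces, so P_x = 0.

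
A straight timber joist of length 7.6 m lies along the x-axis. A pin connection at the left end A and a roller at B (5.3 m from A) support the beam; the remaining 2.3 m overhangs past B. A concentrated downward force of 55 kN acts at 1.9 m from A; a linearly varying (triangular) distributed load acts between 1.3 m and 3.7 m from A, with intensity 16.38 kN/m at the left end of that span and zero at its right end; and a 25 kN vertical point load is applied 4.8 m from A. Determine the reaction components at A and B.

Resultant of the triangular load: ½ × 16.38 × 2.4 = 19.656 kN, acting at 2.1 m from A (one-third of the span from the peak).
Taking moments about A: B_y·5.3 − 55·1.9 − (½·16.38·2.4)·2.1 − 25·4.8 = 0 → B_y = 265.7776/5.3 = 50.1467 ≈ 50.15 kN.
ΣF_y = 0: A_y + 50.1467 − 55 − ½·16.38·2.4 − 25 = 0 → A_y = 49.51 kN.
ΣF_x = 0: no horizontal applied forces, so A_x = 0.

A_x = 0, A_y = 49.51 kN, B_y = 50.15 kN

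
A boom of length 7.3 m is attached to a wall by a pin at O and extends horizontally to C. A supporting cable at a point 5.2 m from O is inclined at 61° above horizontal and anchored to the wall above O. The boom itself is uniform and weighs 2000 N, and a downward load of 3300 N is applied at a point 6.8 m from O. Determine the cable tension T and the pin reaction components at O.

T = 6539 N, O_x = 3170 N, O_y = -419.2 N

ΣM about O: T·sin61°·5.2 − 2000·3.65 − 3300·6.8 = 0 → T = 29740/(5.2·0.87462) = 6539.1 ≈ 6539 N.
ΣF_x = 0: O_x − T·cos61° = 0 → O_x = 6539.1 × 0.48481 = 3170 N.
ΣF_y = 0: O_y + T·sin61° − 2000 − 3300 = 0 → O_y = 5300 − 6539.1 × 0.87462 = -419.2 N.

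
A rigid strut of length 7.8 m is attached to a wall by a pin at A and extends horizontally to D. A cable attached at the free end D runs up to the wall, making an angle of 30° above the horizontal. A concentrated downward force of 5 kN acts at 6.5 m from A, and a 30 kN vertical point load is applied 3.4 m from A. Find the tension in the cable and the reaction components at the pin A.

ΣM about A: T·sin30°·7.8 − 5·6.5 − 30·3.4 = 0 → T = 134.5/(7.8·0.5) = 34.4872 ≈ 34.49 kN.
ΣF_x = 0: A_x − T·cos30° = 0 → A_x = 34.4872 × 0.866025 = 29.87 kN.
ΣF_y = 0: A_y + T·sin30° − 5 − 30 = 0 → A_y = 35 − 34.4872 × 0.5 = 17.76 kN.

T = 34.49 kN, A_x = 29.87 kN, A_y = 17.76 kN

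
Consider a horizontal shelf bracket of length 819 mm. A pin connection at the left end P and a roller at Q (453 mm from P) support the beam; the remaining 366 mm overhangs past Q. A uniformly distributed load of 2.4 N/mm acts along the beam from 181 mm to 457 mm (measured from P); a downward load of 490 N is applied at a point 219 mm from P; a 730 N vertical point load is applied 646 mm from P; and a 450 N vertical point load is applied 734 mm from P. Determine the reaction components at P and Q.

Resultant of the distributed load: 2.4 × 276 = 662.4 N at 319 mm from P.
Taking moments about P: Q_y·453 − (2.4·276)·319 − 490·219 − 730·646 − 450·734 = 0 → Q_y = 1120495.6/453 = 2473.5 ≈ 2474 N.
ΣF_y = 0: P_y + 2473.5 − 2.4·276 − 490 − 730 − 450 = 0 → P_y = -141.1 N.
ΣF_x = 0: no horizontal applied forces, so P_x = 0.

P_x = 0, P_y = -141.1 N, Q_y = 2474 N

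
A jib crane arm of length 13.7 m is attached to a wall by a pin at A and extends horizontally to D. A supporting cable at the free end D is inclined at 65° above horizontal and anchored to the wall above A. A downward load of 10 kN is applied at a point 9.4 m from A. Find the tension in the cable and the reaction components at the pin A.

ΣM about A: T·sin65°·13.7 − 10·9.4 = 0 → T = 94/(13.7·0.906308) = 7.57062 ≈ 7.571 kN.
ΣF_x = 0: A_x − T·cos65° = 0 → A_x = 7.57062 × 0.422618 = 3.199 kN.
ΣF_y = 0: A_y + T·sin65° − 10 = 0 → A_y = 10 − 7.57062 × 0.906308 = 3.139 kN.

T = 7.571 kN, A_x = 3.199 kN, A_y = 3.139 kN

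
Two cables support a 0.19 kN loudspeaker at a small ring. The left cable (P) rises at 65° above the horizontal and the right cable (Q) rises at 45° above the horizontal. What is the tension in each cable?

T_P = 0.1430 kN, T_Q = 0.08545 kN

ΣF_x = 0: −T_P·cos65° + T_Q·cos45° = 0 → T_Q = 0.597672·T_P.
ΣF_y = 0: T_P·sin65° + T_Q·sin45° = 0.19.
Substitute: T_P·(0.906308 + 0.597672·0.707107) = 0.19 → T_P = 0.142973 ≈ 0.1430 kN.
Then T_Q = 0.597672 × 0.142973 = 0.08545 kN.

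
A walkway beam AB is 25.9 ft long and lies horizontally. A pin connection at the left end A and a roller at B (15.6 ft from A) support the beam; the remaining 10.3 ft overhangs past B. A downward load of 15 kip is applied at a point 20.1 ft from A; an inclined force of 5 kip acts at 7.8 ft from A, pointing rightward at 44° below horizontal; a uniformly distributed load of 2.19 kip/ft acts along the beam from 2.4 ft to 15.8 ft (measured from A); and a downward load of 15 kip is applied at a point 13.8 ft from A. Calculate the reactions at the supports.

A_x = -3.597 kip, A_y = 11.37 kip, B_y = 51.45 kip

Resultant of the distributed load: 2.19 × 13.4 = 29.346 kip at 9.1 ft from A.
Taking moments about A: B_y·15.6 − 15·20.1 − 5·sin44°·7.8 − (2.19·13.4)·9.1 − 15·13.8 = 0 → B_y = 802.64/15.6 = 51.4513 ≈ 51.45 kip.
ΣF_y = 0: A_y + 51.4513 − 15 − 5·sin44° − 2.19·13.4 − 15 = 0 → A_y = 11.37 kip.
ΣF_x = 0: A_x + 5·cos44° = 0 → A_x = -3.597 kip.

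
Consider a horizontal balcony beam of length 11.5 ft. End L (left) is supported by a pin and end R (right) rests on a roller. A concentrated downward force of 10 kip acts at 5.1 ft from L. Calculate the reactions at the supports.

Moments about L: R_y·11.5 − 10·5.1 = 0 → R_y = 51/11.5 = 4.43478 ≈ 4.435 kip.
ΣF_y = 0: L_y + 4.43478 − 10 = 0 → L_y = 5.565 kip.
ΣF_x = 0: no horizontal applied forces, so L_x = 0.

L_x = 0, L_y = 5.565 kip, R_y = 4.435 kip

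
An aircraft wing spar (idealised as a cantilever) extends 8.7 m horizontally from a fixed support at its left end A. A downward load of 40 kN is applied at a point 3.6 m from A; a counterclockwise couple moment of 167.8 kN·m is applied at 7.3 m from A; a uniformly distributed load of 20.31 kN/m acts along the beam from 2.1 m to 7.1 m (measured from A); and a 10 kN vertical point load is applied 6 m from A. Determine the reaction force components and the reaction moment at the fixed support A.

Resultant of the distributed load: 20.31 × 5 = 101.55 kN at 4.6 m from A.
ΣF_x = 0: A_x = 0.
ΣF_y = 0: A_y − 40 − 20.31·5 − 10 = 0 → A_y = 151.6 kN.
ΣM about A: M_A − 40·3.6 + 167.8 − (20.31·5)·4.6 − 10·6 = 0 → M_A = 503.3 kN·m.

A_x = 0, A_y = 151.6 kN, M_A = 503.3 kN·m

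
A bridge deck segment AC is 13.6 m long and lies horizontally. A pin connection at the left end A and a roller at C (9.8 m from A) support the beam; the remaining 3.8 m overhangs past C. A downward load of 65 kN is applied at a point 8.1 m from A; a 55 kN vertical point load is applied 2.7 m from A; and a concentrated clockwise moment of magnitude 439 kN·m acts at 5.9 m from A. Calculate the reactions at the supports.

A_x = 0, A_y = 6.327 kN, C_y = 113.7 kN

Moments about A: C_y·9.8 − 65·8.1 − 55·2.7 − 439 = 0 → C_y = 1114/9.8 = 113.673 ≈ 113.7 kN.
ΣF_y = 0: A_y + 113.673 − 65 − 55 = 0 → A_y = 6.327 kN.
ΣF_x = 0: no horizontal applied forces, so A_x = 0.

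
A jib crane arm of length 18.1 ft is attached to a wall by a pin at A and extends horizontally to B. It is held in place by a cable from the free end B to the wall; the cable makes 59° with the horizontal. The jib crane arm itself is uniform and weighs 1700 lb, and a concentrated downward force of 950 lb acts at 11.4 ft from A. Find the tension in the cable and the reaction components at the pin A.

T = 1690 lb, A_x = 870.3 lb, A_y = 1202 lb

ΣM about A: T·sin59°·18.1 − 1700·9.05 − 950·11.4 = 0 → T = 26215/(18.1·0.857167) = 1689.69 ≈ 1690 lb.
ΣF_x = 0: A_x − T·cos59° = 0 → A_x = 1689.69 × 0.515038 = 870.3 lb.
ΣF_y = 0: A_y + T·sin59° − 1700 − 950 = 0 → A_y = 2650 − 1689.69 × 0.857167 = 1202 lb.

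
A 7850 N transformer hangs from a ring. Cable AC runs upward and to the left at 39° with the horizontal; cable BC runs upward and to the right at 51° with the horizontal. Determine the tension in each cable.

T_AC = 4940 N, T_BC = 6101 N

ΣF_x = 0: −T_AC·cos39° + T_BC·cos51° = 0 → T_BC = 1.2349·T_AC.
ΣF_y = 0: T_AC·sin39° + T_BC·sin51° = 7850.
Substitute: T_AC·(0.62932 + 1.2349·0.777146) = 7850 → T_AC = 4940.16 ≈ 4940 N.
Then T_BC = 1.2349 × 4940.16 = 6101 N.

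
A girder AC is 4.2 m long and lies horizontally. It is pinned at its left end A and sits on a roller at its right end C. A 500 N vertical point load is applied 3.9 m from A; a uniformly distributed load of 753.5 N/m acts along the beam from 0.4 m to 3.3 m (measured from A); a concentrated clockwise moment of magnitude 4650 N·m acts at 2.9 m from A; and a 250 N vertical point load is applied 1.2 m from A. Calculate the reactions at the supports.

A_x = 0, A_y = 329.8 N, C_y = 2605 N

Resultant of the distributed load: 753.5 × 2.9 = 2185.15 N at 1.85 m from A.
Taking moments about A: C_y·4.2 − 500·3.9 − (753.5·2.9)·1.85 − 4650 − 250·1.2 = 0 → C_y = 10942.5275/4.2 = 2605.36 ≈ 2605 N.
ΣF_y = 0: A_y + 2605.36 − 500 − 753.5·2.9 − 250 = 0 → A_y = 329.8 N.
ΣF_x = 0: no horizontal applied forces, so A_x = 0.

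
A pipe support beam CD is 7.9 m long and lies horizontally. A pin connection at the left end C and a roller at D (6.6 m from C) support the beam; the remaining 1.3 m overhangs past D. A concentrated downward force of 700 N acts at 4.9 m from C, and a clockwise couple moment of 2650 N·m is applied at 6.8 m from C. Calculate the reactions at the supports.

Taking moments about C: D_y·6.6 − 700·4.9 − 2650 = 0 → D_y = 6080/6.6 = 921.212 ≈ 921.2 N.
ΣF_y = 0: C_y + 921.212 − 700 = 0 → C_y = -221.2 N.
ΣF_x = 0: no horizontal applied forces, so C_x = 0.

C_x = 0, C_y = -221.2 N, D_y = 921.2 N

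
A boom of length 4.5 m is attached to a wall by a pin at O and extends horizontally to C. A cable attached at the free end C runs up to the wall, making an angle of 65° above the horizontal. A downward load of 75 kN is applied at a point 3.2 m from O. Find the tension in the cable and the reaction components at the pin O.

ΣM about O: T·sin65°·4.5 − 75·3.2 = 0 → T = 240/(4.5·0.906308) = 58.8468 ≈ 58.85 kN.
ΣF_x = 0: O_x − T·cos65° = 0 → O_x = 58.8468 × 0.422618 = 24.87 kN.
ΣF_y = 0: O_y + T·sin65° − 75 = 0 → O_y = 75 − 58.8468 × 0.906308 = 21.67 kN.

T = 58.85 kN, O_x = 24.87 kN, O_y = 21.67 kN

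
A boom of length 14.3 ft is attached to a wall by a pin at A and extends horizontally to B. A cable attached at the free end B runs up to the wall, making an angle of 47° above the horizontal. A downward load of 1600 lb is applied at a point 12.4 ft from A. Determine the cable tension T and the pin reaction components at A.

T = 1897 lb, A_x = 1294 lb, A_y = 212.6 lb

ΣM about A: T·sin47°·14.3 − 1600·12.4 = 0 → T = 19840/(14.3·0.731354) = 1897.05 ≈ 1897 lb.
ΣF_x = 0: A_x − T·cos47° = 0 → A_x = 1897.05 × 0.681998 = 1294 lb.
ΣF_y = 0: A_y + T·sin47° − 1600 = 0 → A_y = 1600 − 1897.05 × 0.731354 = 212.6 lb.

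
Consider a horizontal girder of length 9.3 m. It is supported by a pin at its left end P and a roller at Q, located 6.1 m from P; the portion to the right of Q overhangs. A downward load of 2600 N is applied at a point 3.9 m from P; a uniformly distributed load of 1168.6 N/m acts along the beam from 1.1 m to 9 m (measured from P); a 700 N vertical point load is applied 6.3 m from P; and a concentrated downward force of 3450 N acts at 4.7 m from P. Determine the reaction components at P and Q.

P_x = 0, P_y = 3296 N, Q_y = 12690 N

Resultant of the distributed load: 1168.6 × 7.9 = 9231.94 N at 5.05 m from P.
Taking moments about P: Q_y·6.1 − 2600·3.9 − (1168.6·7.9)·5.05 − 700·6.3 − 3450·4.7 = 0 → Q_y = 77386.297/6.1 = 12686.3 ≈ 12690 N.
ΣF_y = 0: P_y + 12686.3 − 2600 − 1168.6·7.9 − 700 − 3450 = 0 → P_y = 3296 N.
ΣF_x = 0: no horizontal applied forces, so P_x = 0.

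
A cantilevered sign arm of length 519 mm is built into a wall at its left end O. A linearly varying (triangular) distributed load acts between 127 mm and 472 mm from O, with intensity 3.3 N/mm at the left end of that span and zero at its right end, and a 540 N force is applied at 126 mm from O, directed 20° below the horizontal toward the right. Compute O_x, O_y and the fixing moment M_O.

O_x = -507.4 N, O_y = 753.9 N, M_O = 161000 N·mm

Resultant of the triangular load: ½ × 3.3 × 345 = 569.25 N, acting at 242 mm from O (one-third of the span from the peak).
ΣF_x = 0: O_x + 540·cos20° = 0 → O_x = -507.4 N.
ΣF_y = 0: O_y − ½·3.3·345 − 540·sin20° = 0 → O_y = 753.9 N.
ΣM about O: M_O − (½·3.3·345)·242 − 540·sin20°·126 = 0 → M_O = 161000 N·mm.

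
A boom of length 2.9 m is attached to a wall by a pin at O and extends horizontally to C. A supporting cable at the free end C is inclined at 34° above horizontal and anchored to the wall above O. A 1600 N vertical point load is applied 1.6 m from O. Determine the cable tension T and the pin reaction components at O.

T = 1579 N, O_x = 1309 N, O_y = 717.2 N

ΣM about O: T·sin34°·2.9 − 1600·1.6 = 0 → T = 2560/(2.9·0.559193) = 1578.63 ≈ 1579 N.
ΣF_x = 0: O_x − T·cos34° = 0 → O_x = 1578.63 × 0.829038 = 1309 N.
ΣF_y = 0: O_y + T·sin34° − 1600 = 0 → O_y = 1600 − 1578.63 × 0.559193 = 717.2 N.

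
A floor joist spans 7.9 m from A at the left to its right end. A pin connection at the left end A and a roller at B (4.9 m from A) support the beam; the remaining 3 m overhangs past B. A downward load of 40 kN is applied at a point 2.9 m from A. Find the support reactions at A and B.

A_x = 0, A_y = 16.33 kN, B_y = 23.67 kN

ΣM about A: B_y·4.9 − 40·2.9 = 0 → B_y = 116/4.9 = 23.6735 ≈ 23.67 kN.
ΣF_y = 0: A_y + 23.6735 − 40 = 0 → A_y = 16.33 kN.
ΣF_x = 0: no horizontal applied forces, so A_x = 0.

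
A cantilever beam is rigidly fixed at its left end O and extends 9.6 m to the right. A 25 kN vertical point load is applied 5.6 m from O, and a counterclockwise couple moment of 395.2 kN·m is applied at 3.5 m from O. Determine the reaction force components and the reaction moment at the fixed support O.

ΣF_x = 0: O_x = 0.
ΣF_y = 0: O_y − 25 = 0 → O_y = 25.00 kN.
ΣM about O: M_O − 25·5.6 + 395.2 = 0 → M_O = -255.2 kN·m.

O_x = 0, O_y = 25.00 kN, M_O = -255.2 kN·m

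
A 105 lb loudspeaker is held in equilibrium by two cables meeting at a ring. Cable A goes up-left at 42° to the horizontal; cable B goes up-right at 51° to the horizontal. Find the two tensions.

ΣF_x = 0: −T_A·cos42° + T_B·cos51° = 0 → T_B = 1.18087·T_A.
ΣF_y = 0: T_A·sin42° + T_B·sin51° = 105.
Substitute: T_A·(0.669131 + 1.18087·0.777146) = 105 → T_A = 66.1693 ≈ 66.17 lb.
Then T_B = 1.18087 × 66.1693 = 78.14 lb.

T_A = 66.17 lb, T_B = 78.14 lb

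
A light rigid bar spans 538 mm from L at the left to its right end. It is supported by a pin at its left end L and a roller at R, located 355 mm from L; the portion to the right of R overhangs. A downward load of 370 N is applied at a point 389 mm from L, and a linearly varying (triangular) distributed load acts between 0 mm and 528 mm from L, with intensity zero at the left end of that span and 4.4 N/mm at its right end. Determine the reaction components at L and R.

L_x = 0, L_y = -25.62 N, R_y = 1557 N

Resultant of the triangular load: ½ × 4.4 × 528 = 1161.6 N, acting at 352 mm from L (one-third of the span from the peak).
ΣM about L: R_y·355 − 370·389 − (½·4.4·528)·352 = 0 → R_y = 552813.2/355 = 1557.22 ≈ 1557 N.
ΣF_y = 0: L_y + 1557.22 − 370 − ½·4.4·528 = 0 → L_y = -25.62 N.
ΣF_x = 0: no horizontal applied forces, so L_x = 0.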